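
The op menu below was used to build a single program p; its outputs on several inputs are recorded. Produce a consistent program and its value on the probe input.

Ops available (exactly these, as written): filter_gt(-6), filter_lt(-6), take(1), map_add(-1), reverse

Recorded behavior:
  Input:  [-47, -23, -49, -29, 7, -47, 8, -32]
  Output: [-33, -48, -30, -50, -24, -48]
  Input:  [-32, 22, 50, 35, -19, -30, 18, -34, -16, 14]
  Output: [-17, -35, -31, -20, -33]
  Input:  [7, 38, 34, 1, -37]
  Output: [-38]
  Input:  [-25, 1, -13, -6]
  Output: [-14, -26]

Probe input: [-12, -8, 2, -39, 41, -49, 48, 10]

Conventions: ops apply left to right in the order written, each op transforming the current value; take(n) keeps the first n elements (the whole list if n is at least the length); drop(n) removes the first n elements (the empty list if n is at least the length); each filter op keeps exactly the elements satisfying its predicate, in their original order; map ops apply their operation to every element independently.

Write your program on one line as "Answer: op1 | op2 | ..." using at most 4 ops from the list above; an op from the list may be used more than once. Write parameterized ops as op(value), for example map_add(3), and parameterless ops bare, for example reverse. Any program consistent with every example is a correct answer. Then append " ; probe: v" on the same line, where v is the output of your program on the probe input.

filter_lt(-6) | reverse | map_add(-1) ; probe: [-50, -40, -9, -13]

Check, running the answer program on each example:
  [-47, -23, -49, -29, 7, -47, 8, -32] -> [-47, -23, -49, -29, -47, -32] -> [-32, -47, -29, -49, -23, -47] -> [-33, -48, -30, -50, -24, -48]
  [-32, 22, 50, 35, -19, -30, 18, -34, -16, 14] -> [-32, -19, -30, -34, -16] -> [-16, -34, -30, -19, -32] -> [-17, -35, -31, -20, -33]
  [7, 38, 34, 1, -37] -> [-37] -> [-37] -> [-38]
  [-25, 1, -13, -6] -> [-25, -13] -> [-13, -25] -> [-14, -26]
  probe: [-12, -8, 2, -39, 41, -49, 48, 10] -> [-12, -8, -39, -49] -> [-49, -39, -8, -12] -> [-50, -40, -9, -13]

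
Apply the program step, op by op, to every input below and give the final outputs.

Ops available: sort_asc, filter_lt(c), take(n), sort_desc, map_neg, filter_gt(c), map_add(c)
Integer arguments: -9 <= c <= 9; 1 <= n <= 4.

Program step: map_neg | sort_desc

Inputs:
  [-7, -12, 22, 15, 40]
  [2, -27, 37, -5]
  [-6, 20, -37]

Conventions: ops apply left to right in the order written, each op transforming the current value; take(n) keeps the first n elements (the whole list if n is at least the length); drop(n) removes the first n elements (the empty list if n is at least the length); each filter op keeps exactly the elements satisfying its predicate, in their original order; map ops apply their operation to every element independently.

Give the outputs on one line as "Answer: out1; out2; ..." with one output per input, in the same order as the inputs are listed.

Execution, op by op:
  [-7, -12, 22, 15, 40] -> [7, 12, -22, -15, -40] -> [12, 7, -15, -22, -40]
  [2, -27, 37, -5] -> [-2, 27, -37, 5] -> [27, 5, -2, -37]
  [-6, 20, -37] -> [6, -20, 37] -> [37, 6, -20]

[12, 7, -15, -22, -40]; [27, 5, -2, -37]; [37, 6, -20]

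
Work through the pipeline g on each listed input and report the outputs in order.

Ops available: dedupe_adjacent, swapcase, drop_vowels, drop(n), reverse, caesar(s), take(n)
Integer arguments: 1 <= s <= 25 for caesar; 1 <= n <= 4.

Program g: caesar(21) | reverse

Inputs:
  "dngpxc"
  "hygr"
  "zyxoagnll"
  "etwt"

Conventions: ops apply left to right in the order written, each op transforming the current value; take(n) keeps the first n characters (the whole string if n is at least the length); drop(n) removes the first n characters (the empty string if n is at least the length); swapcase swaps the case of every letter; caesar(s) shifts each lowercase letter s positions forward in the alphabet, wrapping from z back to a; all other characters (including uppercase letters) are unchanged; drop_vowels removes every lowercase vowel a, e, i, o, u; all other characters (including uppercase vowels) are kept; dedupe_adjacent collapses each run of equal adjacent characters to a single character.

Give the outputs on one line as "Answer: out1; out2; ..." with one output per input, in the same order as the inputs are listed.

Execution, op by op:
  "dngpxc" -> "yibksx" -> "xskbiy"
  "hygr" -> "ctbm" -> "mbtc"
  "zyxoagnll" -> "utsjvbigg" -> "ggibvjstu"
  "etwt" -> "zoro" -> "oroz"

"xskbiy"; "mbtc"; "ggibvjstu"; "oroz"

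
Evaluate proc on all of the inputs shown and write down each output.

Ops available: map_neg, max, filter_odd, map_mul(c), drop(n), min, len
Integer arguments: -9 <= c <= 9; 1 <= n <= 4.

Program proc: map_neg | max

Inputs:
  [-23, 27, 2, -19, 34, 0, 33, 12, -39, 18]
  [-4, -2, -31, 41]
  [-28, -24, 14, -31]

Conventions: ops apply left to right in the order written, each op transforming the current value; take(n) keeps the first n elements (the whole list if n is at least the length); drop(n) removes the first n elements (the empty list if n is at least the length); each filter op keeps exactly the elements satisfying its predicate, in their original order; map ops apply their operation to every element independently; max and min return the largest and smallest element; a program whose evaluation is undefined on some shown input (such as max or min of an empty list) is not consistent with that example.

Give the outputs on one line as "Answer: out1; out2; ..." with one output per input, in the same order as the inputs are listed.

39; 31; 31

Execution, op by op:
  [-23, 27, 2, -19, 34, 0, 33, 12, -39, 18] -> [23, -27, -2, 19, -34, 0, -33, -12, 39, -18] -> 39
  [-4, -2, -31, 41] -> [4, 2, 31, -41] -> 31
  [-28, -24, 14, -31] -> [28, 24, -14, 31] -> 31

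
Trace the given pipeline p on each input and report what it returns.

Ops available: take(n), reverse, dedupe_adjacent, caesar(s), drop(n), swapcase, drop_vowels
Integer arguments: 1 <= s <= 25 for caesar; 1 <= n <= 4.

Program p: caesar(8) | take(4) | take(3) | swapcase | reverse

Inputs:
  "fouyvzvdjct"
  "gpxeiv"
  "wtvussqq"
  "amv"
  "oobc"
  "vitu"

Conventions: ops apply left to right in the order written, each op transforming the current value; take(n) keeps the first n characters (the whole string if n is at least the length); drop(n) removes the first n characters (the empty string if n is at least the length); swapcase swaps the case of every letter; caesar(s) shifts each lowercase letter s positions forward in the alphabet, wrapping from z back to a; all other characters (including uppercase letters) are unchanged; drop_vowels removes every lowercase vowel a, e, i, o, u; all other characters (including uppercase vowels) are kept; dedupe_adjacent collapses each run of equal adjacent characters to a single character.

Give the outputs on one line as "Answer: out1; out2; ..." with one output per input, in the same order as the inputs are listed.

"CWN"; "FXO"; "DBE"; "DUI"; "JWW"; "BQD"

Execution, op by op:
  "fouyvzvdjct" -> "nwcgdhdlrkb" -> "nwcg" -> "nwc" -> "NWC" -> "CWN"
  "gpxeiv" -> "oxfmqd" -> "oxfm" -> "oxf" -> "OXF" -> "FXO"
  "wtvussqq" -> "ebdcaayy" -> "ebdc" -> "ebd" -> "EBD" -> "DBE"
  "amv" -> "iud" -> "iud" -> "iud" -> "IUD" -> "DUI"
  "oobc" -> "wwjk" -> "wwjk" -> "wwj" -> "WWJ" -> "JWW"
  "vitu" -> "dqbc" -> "dqbc" -> "dqb" -> "DQB" -> "BQD"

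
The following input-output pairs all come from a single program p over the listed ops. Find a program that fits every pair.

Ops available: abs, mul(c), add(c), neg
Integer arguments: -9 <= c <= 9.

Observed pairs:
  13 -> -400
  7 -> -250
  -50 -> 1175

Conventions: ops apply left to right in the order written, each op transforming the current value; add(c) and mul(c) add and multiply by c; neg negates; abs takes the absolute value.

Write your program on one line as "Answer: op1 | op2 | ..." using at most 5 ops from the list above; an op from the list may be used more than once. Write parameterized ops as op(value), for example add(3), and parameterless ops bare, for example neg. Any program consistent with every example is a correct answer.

neg | add(-3) | mul(5) | mul(-5) | neg

Check, running the answer program on each example:
  13 -> -13 -> -16 -> -80 -> 400 -> -400
  7 -> -7 -> -10 -> -50 -> 250 -> -250
  -50 -> 50 -> 47 -> 235 -> -1175 -> 1175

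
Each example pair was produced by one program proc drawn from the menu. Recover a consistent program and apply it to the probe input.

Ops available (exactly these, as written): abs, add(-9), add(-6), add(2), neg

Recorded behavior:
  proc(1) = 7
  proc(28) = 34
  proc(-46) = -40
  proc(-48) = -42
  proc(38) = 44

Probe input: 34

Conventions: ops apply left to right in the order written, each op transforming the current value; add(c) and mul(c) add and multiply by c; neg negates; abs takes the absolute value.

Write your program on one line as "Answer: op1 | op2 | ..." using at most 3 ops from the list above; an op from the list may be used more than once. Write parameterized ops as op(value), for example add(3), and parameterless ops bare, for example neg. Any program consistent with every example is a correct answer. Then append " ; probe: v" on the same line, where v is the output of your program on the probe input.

neg | add(-6) | neg ; probe: 40

Check, running the answer program on each example:
  1 -> -1 -> -7 -> 7
  28 -> -28 -> -34 -> 34
  -46 -> 46 -> 40 -> -40
  -48 -> 48 -> 42 -> -42
  38 -> -38 -> -44 -> 44
  probe: 34 -> -34 -> -40 -> 40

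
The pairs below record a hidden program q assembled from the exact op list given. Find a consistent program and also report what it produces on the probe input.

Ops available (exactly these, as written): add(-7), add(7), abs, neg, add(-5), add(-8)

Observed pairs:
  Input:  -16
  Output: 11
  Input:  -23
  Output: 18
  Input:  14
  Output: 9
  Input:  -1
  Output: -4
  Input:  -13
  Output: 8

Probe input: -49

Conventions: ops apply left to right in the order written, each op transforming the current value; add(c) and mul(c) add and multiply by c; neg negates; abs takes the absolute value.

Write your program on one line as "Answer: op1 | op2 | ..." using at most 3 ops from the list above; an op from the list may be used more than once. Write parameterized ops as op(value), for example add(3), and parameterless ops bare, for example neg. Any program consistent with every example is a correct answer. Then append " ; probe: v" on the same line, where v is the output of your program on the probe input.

abs | add(-5) ; probe: 44

Check, running the answer program on each example:
  -16 -> 16 -> 11
  -23 -> 23 -> 18
  14 -> 14 -> 9
  -1 -> 1 -> -4
  -13 -> 13 -> 8
  probe: -49 -> 49 -> 44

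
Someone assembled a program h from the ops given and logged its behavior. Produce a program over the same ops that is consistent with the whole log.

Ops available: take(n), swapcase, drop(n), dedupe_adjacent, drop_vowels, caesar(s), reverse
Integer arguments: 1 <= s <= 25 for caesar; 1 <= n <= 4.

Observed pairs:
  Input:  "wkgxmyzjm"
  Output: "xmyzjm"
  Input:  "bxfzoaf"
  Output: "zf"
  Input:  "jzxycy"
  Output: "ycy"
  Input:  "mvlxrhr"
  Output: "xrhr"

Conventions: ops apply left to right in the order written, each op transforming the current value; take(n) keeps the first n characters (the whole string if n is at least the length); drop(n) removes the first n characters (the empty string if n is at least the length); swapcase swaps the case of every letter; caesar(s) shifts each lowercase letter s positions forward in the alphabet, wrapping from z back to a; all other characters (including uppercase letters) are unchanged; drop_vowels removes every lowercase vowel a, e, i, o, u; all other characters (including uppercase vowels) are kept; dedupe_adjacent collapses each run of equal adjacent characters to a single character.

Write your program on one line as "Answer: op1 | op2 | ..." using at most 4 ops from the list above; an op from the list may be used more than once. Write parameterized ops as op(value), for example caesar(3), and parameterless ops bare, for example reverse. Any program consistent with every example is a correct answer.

drop(2) | drop_vowels | drop(1)

Check, running the answer program on each example:
  "wkgxmyzjm" -> "gxmyzjm" -> "gxmyzjm" -> "xmyzjm"
  "bxfzoaf" -> "fzoaf" -> "fzf" -> "zf"
  "jzxycy" -> "xycy" -> "xycy" -> "ycy"
  "mvlxrhr" -> "lxrhr" -> "lxrhr" -> "xrhr"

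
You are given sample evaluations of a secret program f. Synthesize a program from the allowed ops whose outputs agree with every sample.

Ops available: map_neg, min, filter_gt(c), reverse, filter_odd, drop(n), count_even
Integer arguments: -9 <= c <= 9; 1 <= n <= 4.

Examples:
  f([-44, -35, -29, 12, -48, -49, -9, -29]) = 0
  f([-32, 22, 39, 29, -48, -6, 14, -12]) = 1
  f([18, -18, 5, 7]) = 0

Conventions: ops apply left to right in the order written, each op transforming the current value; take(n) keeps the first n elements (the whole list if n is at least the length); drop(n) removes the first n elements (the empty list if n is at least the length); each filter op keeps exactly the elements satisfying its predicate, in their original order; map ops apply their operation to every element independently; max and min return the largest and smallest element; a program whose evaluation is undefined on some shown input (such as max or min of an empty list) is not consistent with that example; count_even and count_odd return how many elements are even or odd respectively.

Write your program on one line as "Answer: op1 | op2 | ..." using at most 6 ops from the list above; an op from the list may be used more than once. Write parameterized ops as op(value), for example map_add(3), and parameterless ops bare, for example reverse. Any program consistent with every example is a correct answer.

drop(3) | map_neg | drop(1) | drop(2) | filter_gt(-4) | count_even

Check, running the answer program on each example:
  [-44, -35, -29, 12, -48, -49, -9, -29] -> [12, -48, -49, -9, -29] -> [-12, 48, 49, 9, 29] -> [48, 49, 9, 29] -> [9, 29] -> [9, 29] -> 0
  [-32, 22, 39, 29, -48, -6, 14, -12] -> [29, -48, -6, 14, -12] -> [-29, 48, 6, -14, 12] -> [48, 6, -14, 12] -> [-14, 12] -> [12] -> 1
  [18, -18, 5, 7] -> [7] -> [-7] -> [] -> [] -> [] -> 0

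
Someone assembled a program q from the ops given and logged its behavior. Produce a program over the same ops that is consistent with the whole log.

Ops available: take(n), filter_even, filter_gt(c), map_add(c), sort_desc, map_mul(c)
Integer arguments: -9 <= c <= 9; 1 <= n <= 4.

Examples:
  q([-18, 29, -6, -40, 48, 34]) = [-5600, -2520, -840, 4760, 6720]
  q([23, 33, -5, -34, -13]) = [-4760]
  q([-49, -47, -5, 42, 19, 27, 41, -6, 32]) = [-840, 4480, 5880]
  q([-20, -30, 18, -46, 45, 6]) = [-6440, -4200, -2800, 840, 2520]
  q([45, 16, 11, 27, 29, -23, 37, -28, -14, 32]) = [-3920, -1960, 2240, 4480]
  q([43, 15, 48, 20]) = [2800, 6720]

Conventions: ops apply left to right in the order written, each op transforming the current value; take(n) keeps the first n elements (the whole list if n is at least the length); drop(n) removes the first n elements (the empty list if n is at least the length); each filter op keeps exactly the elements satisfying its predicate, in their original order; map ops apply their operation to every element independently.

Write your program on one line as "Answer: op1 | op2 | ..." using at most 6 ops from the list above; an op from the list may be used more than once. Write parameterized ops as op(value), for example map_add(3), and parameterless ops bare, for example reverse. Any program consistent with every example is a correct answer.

map_mul(7) | map_mul(-5) | sort_desc | filter_even | map_mul(-4)

Check, running the answer program on each example:
  [-18, 29, -6, -40, 48, 34] -> [-126, 203, -42, -280, 336, 238] -> [630, -1015, 210, 1400, -1680, -1190] -> [1400, 630, 210, -1015, -1190, -1680] -> [1400, 630, 210, -1190, -1680] -> [-5600, -2520, -840, 4760, 6720]
  [23, 33, -5, -34, -13] -> [161, 231, -35, -238, -91] -> [-805, -1155, 175, 1190, 455] -> [1190, 455, 175, -805, -1155] -> [1190] -> [-4760]
  [-49, -47, -5, 42, 19, 27, 41, -6, 32] -> [-343, -329, -35, 294, 133, 189, 287, -42, 224] -> [1715, 1645, 175, -1470, -665, -945, -1435, 210, -1120] -> [1715, 1645, 210, 175, -665, -945, -1120, -1435, -1470] -> [210, -1120, -1470] -> [-840, 4480, 5880]
  [-20, -30, 18, -46, 45, 6] -> [-140, -210, 126, -322, 315, 42] -> [700, 1050, -630, 1610, -1575, -210] -> [1610, 1050, 700, -210, -630, -1575] -> [1610, 1050, 700, -210, -630] -> [-6440, -4200, -2800, 840, 2520]
  [45, 16, 11, 27, 29, -23, 37, -28, -14, 32] -> [315, 112, 77, 189, 203, -161, 259, -196, -98, 224] -> [-1575, -560, -385, -945, -1015, 805, -1295, 980, 490, -1120] -> [980, 805, 490, -385, -560, -945, -1015, -1120, -1295, -1575] -> [980, 490, -560, -1120] -> [-3920, -1960, 2240, 4480]
  [43, 15, 48, 20] -> [301, 105, 336, 140] -> [-1505, -525, -1680, -700] -> [-525, -700, -1505, -1680] -> [-700, -1680] -> [2800, 6720]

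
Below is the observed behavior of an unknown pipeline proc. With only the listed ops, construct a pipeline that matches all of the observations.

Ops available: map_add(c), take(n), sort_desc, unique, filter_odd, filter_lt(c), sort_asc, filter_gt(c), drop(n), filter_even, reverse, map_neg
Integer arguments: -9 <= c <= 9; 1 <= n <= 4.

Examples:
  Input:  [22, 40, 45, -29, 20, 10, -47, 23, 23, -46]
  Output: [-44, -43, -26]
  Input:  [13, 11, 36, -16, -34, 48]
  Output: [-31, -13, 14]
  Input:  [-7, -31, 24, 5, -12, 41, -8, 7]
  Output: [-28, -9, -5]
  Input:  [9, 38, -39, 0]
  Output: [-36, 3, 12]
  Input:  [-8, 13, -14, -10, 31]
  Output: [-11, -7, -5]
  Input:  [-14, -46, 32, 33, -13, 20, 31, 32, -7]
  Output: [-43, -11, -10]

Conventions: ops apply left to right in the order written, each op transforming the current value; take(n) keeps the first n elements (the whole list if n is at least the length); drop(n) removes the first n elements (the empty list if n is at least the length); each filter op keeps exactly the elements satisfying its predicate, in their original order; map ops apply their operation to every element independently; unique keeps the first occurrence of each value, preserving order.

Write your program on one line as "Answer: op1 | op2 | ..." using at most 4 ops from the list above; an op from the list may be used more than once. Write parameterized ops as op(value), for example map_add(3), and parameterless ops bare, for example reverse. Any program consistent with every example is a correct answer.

map_add(3) | sort_desc | reverse | take(3)

Check, running the answer program on each example:
  [22, 40, 45, -29, 20, 10, -47, 23, 23, -46] -> [25, 43, 48, -26, 23, 13, -44, 26, 26, -43] -> [48, 43, 26, 26, 25, 23, 13, -26, -43, -44] -> [-44, -43, -26, 13, 23, 25, 26, 26, 43, 48] -> [-44, -43, -26]
  [13, 11, 36, -16, -34, 48] -> [16, 14, 39, -13, -31, 51] -> [51, 39, 16, 14, -13, -31] -> [-31, -13, 14, 16, 39, 51] -> [-31, -13, 14]
  [-7, -31, 24, 5, -12, 41, -8, 7] -> [-4, -28, 27, 8, -9, 44, -5, 10] -> [44, 27, 10, 8, -4, -5, -9, -28] -> [-28, -9, -5, -4, 8, 10, 27, 44] -> [-28, -9, -5]
  [9, 38, -39, 0] -> [12, 41, -36, 3] -> [41, 12, 3, -36] -> [-36, 3, 12, 41] -> [-36, 3, 12]
  [-8, 13, -14, -10, 31] -> [-5, 16, -11, -7, 34] -> [34, 16, -5, -7, -11] -> [-11, -7, -5, 16, 34] -> [-11, -7, -5]
  [-14, -46, 32, 33, -13, 20, 31, 32, -7] -> [-11, -43, 35, 36, -10, 23, 34, 35, -4] -> [36, 35, 35, 34, 23, -4, -10, -11, -43] -> [-43, -11, -10, -4, 23, 34, 35, 35, 36] -> [-43, -11, -10]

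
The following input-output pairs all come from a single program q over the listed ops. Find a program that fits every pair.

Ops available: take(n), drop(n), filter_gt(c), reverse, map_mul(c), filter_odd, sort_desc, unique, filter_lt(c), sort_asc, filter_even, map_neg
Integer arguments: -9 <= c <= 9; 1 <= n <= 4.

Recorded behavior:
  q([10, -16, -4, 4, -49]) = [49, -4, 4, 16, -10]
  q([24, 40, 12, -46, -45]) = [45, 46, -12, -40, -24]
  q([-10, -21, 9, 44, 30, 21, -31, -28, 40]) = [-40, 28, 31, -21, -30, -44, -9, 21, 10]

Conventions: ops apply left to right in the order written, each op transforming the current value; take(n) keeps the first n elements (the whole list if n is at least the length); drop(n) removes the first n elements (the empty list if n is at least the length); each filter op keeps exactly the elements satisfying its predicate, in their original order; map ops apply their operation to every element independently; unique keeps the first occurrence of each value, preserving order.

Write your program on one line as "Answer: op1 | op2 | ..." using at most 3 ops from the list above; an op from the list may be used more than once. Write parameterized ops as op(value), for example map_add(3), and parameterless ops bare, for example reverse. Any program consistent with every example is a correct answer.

map_neg | reverse

Check, running the answer program on each example:
  [10, -16, -4, 4, -49] -> [-10, 16, 4, -4, 49] -> [49, -4, 4, 16, -10]
  [24, 40, 12, -46, -45] -> [-24, -40, -12, 46, 45] -> [45, 46, -12, -40, -24]
  [-10, -21, 9, 44, 30, 21, -31, -28, 40] -> [10, 21, -9, -44, -30, -21, 31, 28, -40] -> [-40, 28, 31, -21, -30, -44, -9, 21, 10]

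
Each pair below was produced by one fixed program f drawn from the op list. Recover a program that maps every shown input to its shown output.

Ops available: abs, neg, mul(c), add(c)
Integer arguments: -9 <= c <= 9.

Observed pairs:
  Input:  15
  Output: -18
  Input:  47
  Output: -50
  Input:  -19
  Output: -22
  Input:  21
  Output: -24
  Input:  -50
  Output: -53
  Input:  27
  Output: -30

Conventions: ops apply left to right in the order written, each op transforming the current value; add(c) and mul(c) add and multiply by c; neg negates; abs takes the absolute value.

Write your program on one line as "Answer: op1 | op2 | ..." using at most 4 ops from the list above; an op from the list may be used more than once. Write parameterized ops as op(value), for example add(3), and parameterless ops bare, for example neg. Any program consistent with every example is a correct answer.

neg | abs | add(3) | neg

Check, running the answer program on each example:
  15 -> -15 -> 15 -> 18 -> -18
  47 -> -47 -> 47 -> 50 -> -50
  -19 -> 19 -> 19 -> 22 -> -22
  21 -> -21 -> 21 -> 24 -> -24
  -50 -> 50 -> 50 -> 53 -> -53
  27 -> -27 -> 27 -> 30 -> -30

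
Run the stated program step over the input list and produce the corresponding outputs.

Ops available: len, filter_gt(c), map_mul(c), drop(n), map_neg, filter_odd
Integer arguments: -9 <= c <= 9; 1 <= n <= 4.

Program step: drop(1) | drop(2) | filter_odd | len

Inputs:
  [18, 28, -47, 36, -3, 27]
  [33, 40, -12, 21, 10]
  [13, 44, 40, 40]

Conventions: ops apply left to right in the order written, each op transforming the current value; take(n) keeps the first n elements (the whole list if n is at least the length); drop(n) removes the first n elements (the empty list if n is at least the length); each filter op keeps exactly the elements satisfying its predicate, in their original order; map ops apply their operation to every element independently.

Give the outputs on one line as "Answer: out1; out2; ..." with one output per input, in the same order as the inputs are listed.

2; 1; 0

Execution, op by op:
  [18, 28, -47, 36, -3, 27] -> [28, -47, 36, -3, 27] -> [36, -3, 27] -> [-3, 27] -> 2
  [33, 40, -12, 21, 10] -> [40, -12, 21, 10] -> [21, 10] -> [21] -> 1
  [13, 44, 40, 40] -> [44, 40, 40] -> [40] -> [] -> 0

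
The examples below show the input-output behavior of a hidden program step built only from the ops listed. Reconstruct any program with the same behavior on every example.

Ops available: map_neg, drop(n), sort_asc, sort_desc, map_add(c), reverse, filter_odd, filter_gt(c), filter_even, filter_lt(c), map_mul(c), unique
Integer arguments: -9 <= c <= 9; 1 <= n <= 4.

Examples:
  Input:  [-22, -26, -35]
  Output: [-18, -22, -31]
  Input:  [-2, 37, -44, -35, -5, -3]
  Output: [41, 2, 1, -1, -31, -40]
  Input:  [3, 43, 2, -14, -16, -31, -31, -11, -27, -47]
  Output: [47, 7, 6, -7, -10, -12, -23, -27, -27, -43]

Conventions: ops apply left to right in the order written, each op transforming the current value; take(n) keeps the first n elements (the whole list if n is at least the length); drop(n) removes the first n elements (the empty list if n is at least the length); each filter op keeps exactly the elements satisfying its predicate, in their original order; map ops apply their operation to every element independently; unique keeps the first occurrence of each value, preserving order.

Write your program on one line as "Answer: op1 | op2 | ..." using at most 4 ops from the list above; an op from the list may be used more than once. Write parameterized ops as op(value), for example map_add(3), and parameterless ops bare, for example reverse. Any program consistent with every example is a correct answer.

map_add(4) | sort_asc | reverse

Check, running the answer program on each example:
  [-22, -26, -35] -> [-18, -22, -31] -> [-31, -22, -18] -> [-18, -22, -31]
  [-2, 37, -44, -35, -5, -3] -> [2, 41, -40, -31, -1, 1] -> [-40, -31, -1, 1, 2, 41] -> [41, 2, 1, -1, -31, -40]
  [3, 43, 2, -14, -16, -31, -31, -11, -27, -47] -> [7, 47, 6, -10, -12, -27, -27, -7, -23, -43] -> [-43, -27, -27, -23, -12, -10, -7, 6, 7, 47] -> [47, 7, 6, -7, -10, -12, -23, -27, -27, -43]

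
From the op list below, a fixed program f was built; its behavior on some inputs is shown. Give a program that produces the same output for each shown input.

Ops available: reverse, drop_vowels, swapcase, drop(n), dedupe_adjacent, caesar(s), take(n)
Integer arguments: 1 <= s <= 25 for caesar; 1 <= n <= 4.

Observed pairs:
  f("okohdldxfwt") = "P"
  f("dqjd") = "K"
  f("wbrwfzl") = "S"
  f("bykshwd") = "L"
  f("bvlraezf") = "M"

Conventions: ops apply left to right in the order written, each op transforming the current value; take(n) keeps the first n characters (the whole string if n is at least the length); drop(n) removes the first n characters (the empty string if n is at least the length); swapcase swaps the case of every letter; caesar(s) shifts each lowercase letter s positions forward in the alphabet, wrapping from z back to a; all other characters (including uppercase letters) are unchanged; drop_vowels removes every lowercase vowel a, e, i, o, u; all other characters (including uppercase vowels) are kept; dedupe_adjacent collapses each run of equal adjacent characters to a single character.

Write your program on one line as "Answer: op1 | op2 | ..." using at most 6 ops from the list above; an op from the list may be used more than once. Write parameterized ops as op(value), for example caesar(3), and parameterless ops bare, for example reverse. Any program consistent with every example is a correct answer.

caesar(12) | caesar(15) | take(3) | drop(2) | swapcase

Check, running the answer program on each example:
  "okohdldxfwt" -> "awatpxpjrif" -> "plpiemeygxu" -> "plp" -> "p" -> "P"
  "dqjd" -> "pcvp" -> "erke" -> "erk" -> "k" -> "K"
  "wbrwfzl" -> "indirlx" -> "xcsxgam" -> "xcs" -> "s" -> "S"
  "bykshwd" -> "nkwetip" -> "czltixe" -> "czl" -> "l" -> "L"
  "bvlraezf" -> "nhxdmqlr" -> "cwmsbfag" -> "cwm" -> "m" -> "M"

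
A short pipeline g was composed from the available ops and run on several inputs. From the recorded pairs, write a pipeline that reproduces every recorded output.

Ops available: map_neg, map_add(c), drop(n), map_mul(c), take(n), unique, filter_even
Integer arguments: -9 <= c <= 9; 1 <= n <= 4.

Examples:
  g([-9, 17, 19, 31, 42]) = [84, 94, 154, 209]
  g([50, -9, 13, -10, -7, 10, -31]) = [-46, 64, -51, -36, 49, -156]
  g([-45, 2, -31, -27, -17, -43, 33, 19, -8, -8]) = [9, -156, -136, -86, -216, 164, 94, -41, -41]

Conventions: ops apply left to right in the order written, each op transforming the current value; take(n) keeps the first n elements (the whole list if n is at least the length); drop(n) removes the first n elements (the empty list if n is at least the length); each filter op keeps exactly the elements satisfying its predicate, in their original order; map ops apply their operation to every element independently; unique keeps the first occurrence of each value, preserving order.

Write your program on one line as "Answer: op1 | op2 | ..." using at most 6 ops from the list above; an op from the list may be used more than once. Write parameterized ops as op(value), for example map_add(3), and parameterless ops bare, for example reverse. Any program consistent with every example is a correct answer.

drop(1) | map_neg | map_mul(5) | map_add(1) | map_neg

Check, running the answer program on each example:
  [-9, 17, 19, 31, 42] -> [17, 19, 31, 42] -> [-17, -19, -31, -42] -> [-85, -95, -155, -210] -> [-84, -94, -154, -209] -> [84, 94, 154, 209]
  [50, -9, 13, -10, -7, 10, -31] -> [-9, 13, -10, -7, 10, -31] -> [9, -13, 10, 7, -10, 31] -> [45, -65, 50, 35, -50, 155] -> [46, -64, 51, 36, -49, 156] -> [-46, 64, -51, -36, 49, -156]
  [-45, 2, -31, -27, -17, -43, 33, 19, -8, -8] -> [2, -31, -27, -17, -43, 33, 19, -8, -8] -> [-2, 31, 27, 17, 43, -33, -19, 8, 8] -> [-10, 155, 135, 85, 215, -165, -95, 40, 40] -> [-9, 156, 136, 86, 216, -164, -94, 41, 41] -> [9, -156, -136, -86, -216, 164, 94, -41, -41]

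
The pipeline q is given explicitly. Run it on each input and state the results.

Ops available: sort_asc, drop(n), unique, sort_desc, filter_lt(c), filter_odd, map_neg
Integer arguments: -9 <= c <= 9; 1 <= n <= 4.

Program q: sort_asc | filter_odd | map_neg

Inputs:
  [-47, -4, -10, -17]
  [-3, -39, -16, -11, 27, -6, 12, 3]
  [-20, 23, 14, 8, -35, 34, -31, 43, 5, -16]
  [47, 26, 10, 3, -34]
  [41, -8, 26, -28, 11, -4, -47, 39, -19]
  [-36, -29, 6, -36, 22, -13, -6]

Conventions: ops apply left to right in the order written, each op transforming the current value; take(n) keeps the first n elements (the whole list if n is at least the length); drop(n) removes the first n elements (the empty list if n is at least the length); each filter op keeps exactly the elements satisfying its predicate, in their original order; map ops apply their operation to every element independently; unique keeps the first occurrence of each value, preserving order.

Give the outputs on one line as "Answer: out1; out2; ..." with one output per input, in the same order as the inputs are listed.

Execution, op by op:
  [-47, -4, -10, -17] -> [-47, -17, -10, -4] -> [-47, -17] -> [47, 17]
  [-3, -39, -16, -11, 27, -6, 12, 3] -> [-39, -16, -11, -6, -3, 3, 12, 27] -> [-39, -11, -3, 3, 27] -> [39, 11, 3, -3, -27]
  [-20, 23, 14, 8, -35, 34, -31, 43, 5, -16] -> [-35, -31, -20, -16, 5, 8, 14, 23, 34, 43] -> [-35, -31, 5, 23, 43] -> [35, 31, -5, -23, -43]
  [47, 26, 10, 3, -34] -> [-34, 3, 10, 26, 47] -> [3, 47] -> [-3, -47]
  [41, -8, 26, -28, 11, -4, -47, 39, -19] -> [-47, -28, -19, -8, -4, 11, 26, 39, 41] -> [-47, -19, 11, 39, 41] -> [47, 19, -11, -39, -41]
  [-36, -29, 6, -36, 22, -13, -6] -> [-36, -36, -29, -13, -6, 6, 22] -> [-29, -13] -> [29, 13]

[47, 17]; [39, 11, 3, -3, -27]; [35, 31, -5, -23, -43]; [-3, -47]; [47, 19, -11, -39, -41]; [29, 13]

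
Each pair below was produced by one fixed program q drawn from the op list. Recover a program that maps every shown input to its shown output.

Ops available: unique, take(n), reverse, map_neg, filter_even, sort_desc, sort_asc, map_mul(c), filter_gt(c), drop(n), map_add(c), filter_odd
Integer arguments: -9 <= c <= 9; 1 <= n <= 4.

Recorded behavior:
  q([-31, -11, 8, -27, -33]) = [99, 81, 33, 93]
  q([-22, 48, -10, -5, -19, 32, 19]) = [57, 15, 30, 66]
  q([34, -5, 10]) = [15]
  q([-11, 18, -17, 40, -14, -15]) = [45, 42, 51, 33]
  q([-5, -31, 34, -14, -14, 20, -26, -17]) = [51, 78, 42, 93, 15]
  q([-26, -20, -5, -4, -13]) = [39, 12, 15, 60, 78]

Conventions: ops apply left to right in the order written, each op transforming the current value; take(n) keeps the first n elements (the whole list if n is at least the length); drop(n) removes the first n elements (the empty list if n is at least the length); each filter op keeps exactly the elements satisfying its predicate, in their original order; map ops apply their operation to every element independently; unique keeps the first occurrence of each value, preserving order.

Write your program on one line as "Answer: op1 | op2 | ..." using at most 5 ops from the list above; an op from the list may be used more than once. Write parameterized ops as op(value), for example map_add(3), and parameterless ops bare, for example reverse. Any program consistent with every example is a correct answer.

unique | map_mul(-3) | filter_gt(-2) | reverse

Check, running the answer program on each example:
  [-31, -11, 8, -27, -33] -> [-31, -11, 8, -27, -33] -> [93, 33, -24, 81, 99] -> [93, 33, 81, 99] -> [99, 81, 33, 93]
  [-22, 48, -10, -5, -19, 32, 19] -> [-22, 48, -10, -5, -19, 32, 19] -> [66, -144, 30, 15, 57, -96, -57] -> [66, 30, 15, 57] -> [57, 15, 30, 66]
  [34, -5, 10] -> [34, -5, 10] -> [-102, 15, -30] -> [15] -> [15]
  [-11, 18, -17, 40, -14, -15] -> [-11, 18, -17, 40, -14, -15] -> [33, -54, 51, -120, 42, 45] -> [33, 51, 42, 45] -> [45, 42, 51, 33]
  [-5, -31, 34, -14, -14, 20, -26, -17] -> [-5, -31, 34, -14, 20, -26, -17] -> [15, 93, -102, 42, -60, 78, 51] -> [15, 93, 42, 78, 51] -> [51, 78, 42, 93, 15]
  [-26, -20, -5, -4, -13] -> [-26, -20, -5, -4, -13] -> [78, 60, 15, 12, 39] -> [78, 60, 15, 12, 39] -> [39, 12, 15, 60, 78]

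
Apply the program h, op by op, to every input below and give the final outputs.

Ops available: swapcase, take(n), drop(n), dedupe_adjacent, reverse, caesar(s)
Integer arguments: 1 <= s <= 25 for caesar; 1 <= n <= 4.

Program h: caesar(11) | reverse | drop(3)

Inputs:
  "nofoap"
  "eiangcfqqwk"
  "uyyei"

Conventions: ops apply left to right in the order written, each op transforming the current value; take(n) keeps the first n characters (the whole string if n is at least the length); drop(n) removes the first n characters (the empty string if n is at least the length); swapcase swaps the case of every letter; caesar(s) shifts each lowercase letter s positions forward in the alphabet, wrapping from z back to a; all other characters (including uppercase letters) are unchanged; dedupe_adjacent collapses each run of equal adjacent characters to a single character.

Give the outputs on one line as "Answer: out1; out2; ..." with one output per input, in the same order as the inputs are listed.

Execution, op by op:
  "nofoap" -> "yzqzla" -> "alzqzy" -> "qzy"
  "eiangcfqqwk" -> "ptlyrnqbbhv" -> "vhbbqnryltp" -> "bqnryltp"
  "uyyei" -> "fjjpt" -> "tpjjf" -> "jf"

"qzy"; "bqnryltp"; "jf"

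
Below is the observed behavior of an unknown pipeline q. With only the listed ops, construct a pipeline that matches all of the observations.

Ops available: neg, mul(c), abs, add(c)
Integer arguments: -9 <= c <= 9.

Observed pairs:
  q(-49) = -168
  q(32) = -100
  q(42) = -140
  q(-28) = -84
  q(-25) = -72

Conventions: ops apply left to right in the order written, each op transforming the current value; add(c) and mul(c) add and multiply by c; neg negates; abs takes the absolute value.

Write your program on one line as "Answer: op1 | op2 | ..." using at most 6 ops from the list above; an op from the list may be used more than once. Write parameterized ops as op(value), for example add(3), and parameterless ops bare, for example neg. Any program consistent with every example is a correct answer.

neg | abs | add(-4) | add(-3) | mul(-4)

Check, running the answer program on each example:
  -49 -> 49 -> 49 -> 45 -> 42 -> -168
  32 -> -32 -> 32 -> 28 -> 25 -> -100
  42 -> -42 -> 42 -> 38 -> 35 -> -140
  -28 -> 28 -> 28 -> 24 -> 21 -> -84
  -25 -> 25 -> 25 -> 21 -> 18 -> -72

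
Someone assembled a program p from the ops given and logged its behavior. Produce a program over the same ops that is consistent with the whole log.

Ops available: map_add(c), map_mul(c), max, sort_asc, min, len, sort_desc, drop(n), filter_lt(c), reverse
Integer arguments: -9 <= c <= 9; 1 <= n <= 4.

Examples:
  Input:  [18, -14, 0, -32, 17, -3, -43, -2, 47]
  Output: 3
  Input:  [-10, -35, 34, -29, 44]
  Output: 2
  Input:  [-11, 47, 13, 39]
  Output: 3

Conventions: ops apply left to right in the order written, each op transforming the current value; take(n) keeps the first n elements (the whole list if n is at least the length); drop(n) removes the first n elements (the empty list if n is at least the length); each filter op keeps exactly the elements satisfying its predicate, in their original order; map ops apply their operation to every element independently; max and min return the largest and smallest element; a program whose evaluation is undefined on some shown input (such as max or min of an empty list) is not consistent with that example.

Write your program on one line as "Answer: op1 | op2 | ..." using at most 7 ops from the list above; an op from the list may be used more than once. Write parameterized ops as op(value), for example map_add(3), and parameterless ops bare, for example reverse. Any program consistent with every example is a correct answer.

reverse | map_mul(-5) | sort_asc | map_add(6) | filter_lt(0) | len

Check, running the answer program on each example:
  [18, -14, 0, -32, 17, -3, -43, -2, 47] -> [47, -2, -43, -3, 17, -32, 0, -14, 18] -> [-235, 10, 215, 15, -85, 160, 0, 70, -90] -> [-235, -90, -85, 0, 10, 15, 70, 160, 215] -> [-229, -84, -79, 6, 16, 21, 76, 166, 221] -> [-229, -84, -79] -> 3
  [-10, -35, 34, -29, 44] -> [44, -29, 34, -35, -10] -> [-220, 145, -170, 175, 50] -> [-220, -170, 50, 145, 175] -> [-214, -164, 56, 151, 181] -> [-214, -164] -> 2
  [-11, 47, 13, 39] -> [39, 13, 47, -11] -> [-195, -65, -235, 55] -> [-235, -195, -65, 55] -> [-229, -189, -59, 61] -> [-229, -189, -59] -> 3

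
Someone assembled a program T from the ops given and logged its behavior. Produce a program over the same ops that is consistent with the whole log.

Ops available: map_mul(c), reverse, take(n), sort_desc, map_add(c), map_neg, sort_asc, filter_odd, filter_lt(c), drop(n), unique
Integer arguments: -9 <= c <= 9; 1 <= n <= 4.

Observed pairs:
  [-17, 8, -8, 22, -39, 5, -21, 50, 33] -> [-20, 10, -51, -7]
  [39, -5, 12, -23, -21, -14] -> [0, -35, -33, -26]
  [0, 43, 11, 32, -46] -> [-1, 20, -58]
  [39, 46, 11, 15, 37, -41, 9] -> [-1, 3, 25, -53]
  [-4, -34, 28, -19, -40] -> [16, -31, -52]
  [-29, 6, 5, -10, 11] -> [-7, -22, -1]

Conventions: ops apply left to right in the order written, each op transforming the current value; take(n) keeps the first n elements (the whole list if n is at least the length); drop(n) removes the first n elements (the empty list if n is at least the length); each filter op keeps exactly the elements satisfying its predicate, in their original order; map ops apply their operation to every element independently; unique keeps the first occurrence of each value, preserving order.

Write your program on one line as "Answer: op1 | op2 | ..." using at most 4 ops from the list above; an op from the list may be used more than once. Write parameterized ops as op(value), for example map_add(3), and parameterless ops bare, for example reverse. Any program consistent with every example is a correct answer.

map_add(-6) | map_add(-6) | drop(2) | take(4)

Check, running the answer program on each example:
  [-17, 8, -8, 22, -39, 5, -21, 50, 33] -> [-23, 2, -14, 16, -45, -1, -27, 44, 27] -> [-29, -4, -20, 10, -51, -7, -33, 38, 21] -> [-20, 10, -51, -7, -33, 38, 21] -> [-20, 10, -51, -7]
  [39, -5, 12, -23, -21, -14] -> [33, -11, 6, -29, -27, -20] -> [27, -17, 0, -35, -33, -26] -> [0, -35, -33, -26] -> [0, -35, -33, -26]
  [0, 43, 11, 32, -46] -> [-6, 37, 5, 26, -52] -> [-12, 31, -1, 20, -58] -> [-1, 20, -58] -> [-1, 20, -58]
  [39, 46, 11, 15, 37, -41, 9] -> [33, 40, 5, 9, 31, -47, 3] -> [27, 34, -1, 3, 25, -53, -3] -> [-1, 3, 25, -53, -3] -> [-1, 3, 25, -53]
  [-4, -34, 28, -19, -40] -> [-10, -40, 22, -25, -46] -> [-16, -46, 16, -31, -52] -> [16, -31, -52] -> [16, -31, -52]
  [-29, 6, 5, -10, 11] -> [-35, 0, -1, -16, 5] -> [-41, -6, -7, -22, -1] -> [-7, -22, -1] -> [-7, -22, -1]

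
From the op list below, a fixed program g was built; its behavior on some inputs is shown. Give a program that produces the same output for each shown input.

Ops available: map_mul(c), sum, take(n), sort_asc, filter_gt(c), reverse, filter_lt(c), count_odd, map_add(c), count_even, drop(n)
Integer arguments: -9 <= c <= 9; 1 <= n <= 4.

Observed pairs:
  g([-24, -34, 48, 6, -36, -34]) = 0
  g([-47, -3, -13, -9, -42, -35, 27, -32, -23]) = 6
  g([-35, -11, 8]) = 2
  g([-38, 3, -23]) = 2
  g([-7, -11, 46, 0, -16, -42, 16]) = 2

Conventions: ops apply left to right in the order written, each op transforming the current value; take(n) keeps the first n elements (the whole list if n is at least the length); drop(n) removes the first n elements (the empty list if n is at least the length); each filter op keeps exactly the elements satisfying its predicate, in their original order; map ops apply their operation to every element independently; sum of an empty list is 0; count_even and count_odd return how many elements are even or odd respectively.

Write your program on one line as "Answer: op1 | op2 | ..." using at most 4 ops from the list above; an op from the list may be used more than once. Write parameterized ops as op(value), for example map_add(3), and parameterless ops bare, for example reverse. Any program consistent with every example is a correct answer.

filter_lt(6) | map_mul(7) | count_odd

Check, running the answer program on each example:
  [-24, -34, 48, 6, -36, -34] -> [-24, -34, -36, -34] -> [-168, -238, -252, -238] -> 0
  [-47, -3, -13, -9, -42, -35, 27, -32, -23] -> [-47, -3, -13, -9, -42, -35, -32, -23] -> [-329, -21, -91, -63, -294, -245, -224, -161] -> 6
  [-35, -11, 8] -> [-35, -11] -> [-245, -77] -> 2
  [-38, 3, -23] -> [-38, 3, -23] -> [-266, 21, -161] -> 2
  [-7, -11, 46, 0, -16, -42, 16] -> [-7, -11, 0, -16, -42] -> [-49, -77, 0, -112, -294] -> 2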